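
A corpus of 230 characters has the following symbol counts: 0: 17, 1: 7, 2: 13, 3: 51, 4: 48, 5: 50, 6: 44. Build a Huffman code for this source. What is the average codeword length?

Probabilities are the counts divided by 230.
Repeatedly combine the two least-probable nodes; the expected code length is the sum of the merged weights.
merge 7/230 + 13/230 → 2/23
merge 17/230 + 2/23 → 37/230
merge 37/230 + 22/115 → 81/230
merge 24/115 + 5/23 → 49/115
merge 51/230 + 81/230 → 66/115
merge 49/115 + 66/115 → 1
L = 2/23 + 37/230 + 81/230 + 49/115 + 66/115 + 1 = 13/5 = 2.6 bits/symbol.

2.6 bits/symbol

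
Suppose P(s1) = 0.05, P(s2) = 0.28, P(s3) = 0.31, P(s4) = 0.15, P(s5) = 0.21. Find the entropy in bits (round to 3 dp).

H = −Σ pᵢ log₂ pᵢ.
−0.05·log₂(0.05) = 0.2161
−0.28·log₂(0.28) = 0.5142
−0.31·log₂(0.31) = 0.5238
−0.15·log₂(0.15) = 0.4105
−0.21·log₂(0.21) = 0.4728
Sum ≈ 2.1375 → 2.137 bits.

2.137 bits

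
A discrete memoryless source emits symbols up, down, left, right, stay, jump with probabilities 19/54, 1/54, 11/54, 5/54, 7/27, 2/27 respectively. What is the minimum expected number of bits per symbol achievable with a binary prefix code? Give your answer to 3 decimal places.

2.278 bits/symbol

Repeatedly combine the two least-probable nodes; the expected code length is the sum of the merged weights.
merge 1/54 + 2/27 → 5/54
merge 5/54 + 5/54 → 5/27
merge 5/27 + 11/54 → 7/18
merge 7/27 + 19/54 → 11/18
merge 7/18 + 11/18 → 1
L = 5/54 + 5/27 + 7/18 + 11/18 + 1 = 41/18 ≈ 2.278 bits/symbol.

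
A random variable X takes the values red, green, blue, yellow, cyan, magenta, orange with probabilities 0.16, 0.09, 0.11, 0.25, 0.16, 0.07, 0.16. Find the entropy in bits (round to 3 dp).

2.701 bits

H = −Σ pᵢ log₂ pᵢ.
−0.16·log₂(0.16) = 0.4230
−0.09·log₂(0.09) = 0.3127
−0.11·log₂(0.11) = 0.3503
−0.25·log₂(0.25) = 0.5000
−0.16·log₂(0.16) = 0.4230
−0.07·log₂(0.07) = 0.2686
−0.16·log₂(0.16) = 0.4230
Sum ≈ 2.7005 → 2.701 bits.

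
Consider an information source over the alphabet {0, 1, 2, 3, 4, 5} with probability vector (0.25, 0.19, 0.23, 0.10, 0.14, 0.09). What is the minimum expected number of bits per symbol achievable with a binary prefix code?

Repeatedly combine the two least-probable nodes; the expected code length is the sum of the merged weights.
merge 9/100 + 1/10 → 19/100
merge 7/50 + 19/100 → 33/100
merge 19/100 + 23/100 → 21/50
merge 1/4 + 33/100 → 29/50
merge 21/50 + 29/50 → 1
L = 19/100 + 33/100 + 21/50 + 29/50 + 1 = 63/25 = 2.52 bits/symbol.

2.52 bits/symbol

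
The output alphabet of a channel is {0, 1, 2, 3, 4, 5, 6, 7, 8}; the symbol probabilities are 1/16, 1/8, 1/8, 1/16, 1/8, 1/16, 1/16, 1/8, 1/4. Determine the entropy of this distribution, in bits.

Each probability is a power of 1/2, so log₂(1/p) is an integer.
H = Σ p·log₂(1/p) = 1/16·4 + 1/8·3 + 1/8·3 + 1/16·4 + 1/8·3 + 1/16·4 + 1/16·4 + 1/8·3 + 1/4·2 = 3 bits.

3 bits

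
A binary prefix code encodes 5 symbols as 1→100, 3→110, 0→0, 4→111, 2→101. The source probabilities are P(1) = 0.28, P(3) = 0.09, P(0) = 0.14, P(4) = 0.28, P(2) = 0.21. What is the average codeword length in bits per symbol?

L̄ = Σ pᵢ·ℓᵢ = 0.28·3 + 0.09·3 + 0.14·1 + 0.28·3 + 0.21·3 = 2.72 bits/symbol.

2.72 bits/symbol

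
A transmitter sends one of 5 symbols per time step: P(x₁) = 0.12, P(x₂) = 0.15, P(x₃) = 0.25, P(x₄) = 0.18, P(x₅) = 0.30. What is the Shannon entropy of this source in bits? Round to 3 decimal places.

H = −Σ pᵢ log₂ pᵢ.
−0.12·log₂(0.12) = 0.3671
−0.15·log₂(0.15) = 0.4105
−0.25·log₂(0.25) = 0.5000
−0.18·log₂(0.18) = 0.4453
−0.30·log₂(0.30) = 0.5211
Sum ≈ 2.2440 → 2.244 bits.

2.244 bits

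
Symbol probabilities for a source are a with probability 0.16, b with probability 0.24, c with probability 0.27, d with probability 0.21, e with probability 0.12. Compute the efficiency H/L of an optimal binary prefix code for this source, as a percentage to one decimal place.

99.4%

Entropy H = −Σ p log₂ p ≈ 2.2671 bits.
Huffman merges: 3/25+4/25→7/25; 21/100+6/25→9/20; 27/100+7/25→11/20; 9/20+11/20→1. L = 57/25 ≈ 2.2800.
Efficiency = H/L = 2.2671/2.2800 = 99.4%.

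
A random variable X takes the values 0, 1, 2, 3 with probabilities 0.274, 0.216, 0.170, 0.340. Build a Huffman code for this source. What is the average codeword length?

Repeatedly combine the two least-probable nodes; the expected code length is the sum of the merged weights.
merge 17/100 + 27/125 → 193/500
merge 137/500 + 17/50 → 307/500
merge 193/500 + 307/500 → 1
L = 193/500 + 307/500 + 1 = 2 bits/symbol.

2 bits/symbol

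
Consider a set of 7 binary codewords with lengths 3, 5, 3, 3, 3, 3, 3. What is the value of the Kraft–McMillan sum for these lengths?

With common denominator 2^5 = 32: Σ 2^(−ℓᵢ) = 4/32 + 1/32 + 4/32 + 4/32 + 4/32 + 4/32 + 4/32 = 25/32 = 0.78125.

0.78125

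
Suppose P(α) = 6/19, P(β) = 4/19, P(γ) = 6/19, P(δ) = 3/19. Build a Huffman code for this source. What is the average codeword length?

2 bits/symbol

Repeatedly combine the two least-probable nodes; the expected code length is the sum of the merged weights.
merge 3/19 + 4/19 → 7/19
merge 6/19 + 6/19 → 12/19
merge 7/19 + 12/19 → 1
L = 7/19 + 12/19 + 1 = 2 bits/symbol.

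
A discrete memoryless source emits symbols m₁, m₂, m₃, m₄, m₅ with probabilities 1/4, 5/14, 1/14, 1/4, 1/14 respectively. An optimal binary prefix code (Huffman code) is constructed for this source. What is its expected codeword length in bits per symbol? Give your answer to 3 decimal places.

Repeatedly combine the two least-probable nodes; the expected code length is the sum of the merged weights.
merge 1/14 + 1/14 → 1/7
merge 1/7 + 1/4 → 11/28
merge 1/4 + 5/14 → 17/28
merge 11/28 + 17/28 → 1
L = 1/7 + 11/28 + 17/28 + 1 = 15/7 ≈ 2.143 bits/symbol.

2.143 bits/symbol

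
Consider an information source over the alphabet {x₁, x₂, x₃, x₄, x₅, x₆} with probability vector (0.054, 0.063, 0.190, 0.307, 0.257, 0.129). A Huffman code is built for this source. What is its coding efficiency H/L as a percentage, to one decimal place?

99.1%

Entropy H = −Σ p log₂ p ≈ 2.3418 bits.
Huffman merges: 27/500+63/1000→117/1000; 117/1000+129/1000→123/500; 19/100+123/500→109/250; 257/1000+307/1000→141/250; 109/250+141/250→1. L = 2363/1000 ≈ 2.3630.
Efficiency = H/L = 2.3418/2.3630 = 99.1%.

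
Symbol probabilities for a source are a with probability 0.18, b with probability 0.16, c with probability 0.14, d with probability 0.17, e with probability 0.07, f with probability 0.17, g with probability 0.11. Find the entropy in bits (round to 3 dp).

H = −Σ pᵢ log₂ pᵢ.
−0.18·log₂(0.18) = 0.4453
−0.16·log₂(0.16) = 0.4230
−0.14·log₂(0.14) = 0.3971
−0.17·log₂(0.17) = 0.4346
−0.07·log₂(0.07) = 0.2686
−0.17·log₂(0.17) = 0.4346
−0.11·log₂(0.11) = 0.3503
Sum ≈ 2.7535 → 2.753 bits.

2.753 bits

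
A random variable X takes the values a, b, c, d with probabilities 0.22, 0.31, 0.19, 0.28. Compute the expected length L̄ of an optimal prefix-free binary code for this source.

2 bits/symbol

Repeatedly combine the two least-probable nodes; the expected code length is the sum of the merged weights.
merge 19/100 + 11/50 → 41/100
merge 7/25 + 31/100 → 59/100
merge 41/100 + 59/100 → 1
L = 41/100 + 59/100 + 1 = 2 bits/symbol.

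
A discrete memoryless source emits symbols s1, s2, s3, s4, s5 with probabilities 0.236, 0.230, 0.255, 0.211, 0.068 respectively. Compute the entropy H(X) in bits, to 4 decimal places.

2.2194 bits

H = −Σ pᵢ log₂ pᵢ.
−0.236·log₂(0.236) = 0.4916
−0.230·log₂(0.230) = 0.4877
−0.255·log₂(0.255) = 0.5027
−0.211·log₂(0.211) = 0.4736
−0.068·log₂(0.068) = 0.2637
Sum ≈ 2.2194 → 2.2194 bits.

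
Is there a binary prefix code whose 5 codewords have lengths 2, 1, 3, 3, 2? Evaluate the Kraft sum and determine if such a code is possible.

With common denominator 2^3 = 8: Σ 2^(−ℓᵢ) = 2/8 + 4/8 + 1/8 + 1/8 + 2/8 = 10/8 = 1.25.
Kraft's inequality requires Σ ≤ 1; here Σ = 1.25 > 1, so no such prefix code exists.

1.25; no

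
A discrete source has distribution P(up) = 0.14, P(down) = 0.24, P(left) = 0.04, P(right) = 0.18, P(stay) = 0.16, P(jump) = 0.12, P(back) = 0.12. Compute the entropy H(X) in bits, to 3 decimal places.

H = −Σ pᵢ log₂ pᵢ.
−0.14·log₂(0.14) = 0.3971
−0.24·log₂(0.24) = 0.4941
−0.04·log₂(0.04) = 0.1858
−0.18·log₂(0.18) = 0.4453
−0.16·log₂(0.16) = 0.4230
−0.12·log₂(0.12) = 0.3671
−0.12·log₂(0.12) = 0.3671
Sum ≈ 2.6795 → 2.679 bits.

2.679 bits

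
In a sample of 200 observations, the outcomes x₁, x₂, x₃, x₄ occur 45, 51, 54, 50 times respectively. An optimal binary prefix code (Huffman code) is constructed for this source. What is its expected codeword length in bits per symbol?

Probabilities are the counts divided by 200.
Repeatedly combine the two least-probable nodes; the expected code length is the sum of the merged weights.
merge 9/40 + 1/4 → 19/40
merge 51/200 + 27/100 → 21/40
merge 19/40 + 21/40 → 1
L = 19/40 + 21/40 + 1 = 2 bits/symbol.

2 bits/symbol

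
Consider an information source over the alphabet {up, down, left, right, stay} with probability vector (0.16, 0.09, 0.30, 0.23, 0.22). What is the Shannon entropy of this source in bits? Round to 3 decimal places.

2.225 bits

H = −Σ pᵢ log₂ pᵢ.
−0.16·log₂(0.16) = 0.4230
−0.09·log₂(0.09) = 0.3127
−0.30·log₂(0.30) = 0.5211
−0.23·log₂(0.23) = 0.4877
−0.22·log₂(0.22) = 0.4806
Sum ≈ 2.2250 → 2.225 bits.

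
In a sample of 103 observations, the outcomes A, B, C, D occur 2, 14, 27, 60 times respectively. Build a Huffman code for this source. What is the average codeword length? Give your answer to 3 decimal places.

Probabilities are the counts divided by 103.
Repeatedly combine the two least-probable nodes; the expected code length is the sum of the merged weights.
merge 2/103 + 14/103 → 16/103
merge 16/103 + 27/103 → 43/103
merge 43/103 + 60/103 → 1
L = 16/103 + 43/103 + 1 = 162/103 ≈ 1.573 bits/symbol.

1.573 bits/symbol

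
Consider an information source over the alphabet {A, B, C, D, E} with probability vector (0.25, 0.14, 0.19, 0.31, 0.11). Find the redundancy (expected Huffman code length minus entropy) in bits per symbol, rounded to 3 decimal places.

0.024 bits

Entropy H = −Σ p log₂ p ≈ 2.2264 bits.
Huffman merges: 11/100+7/50→1/4; 19/100+1/4→11/25; 1/4+31/100→14/25; 11/25+14/25→1. L = 9/4 ≈ 2.2500.
L − H = 2.2500 − 2.2264 = 0.024 bits.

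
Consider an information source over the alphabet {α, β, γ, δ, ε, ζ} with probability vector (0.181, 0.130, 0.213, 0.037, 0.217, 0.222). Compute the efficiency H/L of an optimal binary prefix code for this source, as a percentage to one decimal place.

Entropy H = −Σ p log₂ p ≈ 2.4405 bits.
Huffman merges: 37/1000+13/100→167/1000; 167/1000+181/1000→87/250; 213/1000+217/1000→43/100; 111/500+87/250→57/100; 43/100+57/100→1. L = 503/200 ≈ 2.5150.
Efficiency = H/L = 2.4405/2.5150 = 97.0%.

97.0%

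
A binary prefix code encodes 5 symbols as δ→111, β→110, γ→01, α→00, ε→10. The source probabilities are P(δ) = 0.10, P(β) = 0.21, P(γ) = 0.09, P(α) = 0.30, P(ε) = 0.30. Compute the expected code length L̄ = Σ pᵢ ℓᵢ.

2.31 bits/symbol

L̄ = Σ pᵢ·ℓᵢ = 0.10·3 + 0.21·3 + 0.09·2 + 0.30·2 + 0.30·2 = 2.31 bits/symbol.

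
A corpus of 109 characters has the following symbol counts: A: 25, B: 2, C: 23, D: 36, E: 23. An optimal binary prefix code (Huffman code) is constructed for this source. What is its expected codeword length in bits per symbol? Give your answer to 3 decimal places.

Probabilities are the counts divided by 109.
Repeatedly combine the two least-probable nodes; the expected code length is the sum of the merged weights.
merge 2/109 + 23/109 → 25/109
merge 23/109 + 25/109 → 48/109
merge 25/109 + 36/109 → 61/109
merge 48/109 + 61/109 → 1
L = 25/109 + 48/109 + 61/109 + 1 = 243/109 ≈ 2.229 bits/symbol.

2.229 bits/symbol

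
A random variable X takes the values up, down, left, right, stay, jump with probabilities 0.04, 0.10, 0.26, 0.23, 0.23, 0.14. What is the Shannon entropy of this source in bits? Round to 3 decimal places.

2.396 bits

H = −Σ pᵢ log₂ pᵢ.
−0.04·log₂(0.04) = 0.1858
−0.10·log₂(0.10) = 0.3322
−0.26·log₂(0.26) = 0.5053
−0.23·log₂(0.23) = 0.4877
−0.23·log₂(0.23) = 0.4877
−0.14·log₂(0.14) = 0.3971
Sum ≈ 2.3957 → 2.396 bits.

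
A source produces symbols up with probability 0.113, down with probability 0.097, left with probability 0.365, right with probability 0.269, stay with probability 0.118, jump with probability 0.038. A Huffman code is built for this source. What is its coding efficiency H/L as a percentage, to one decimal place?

95.7%

Entropy H = −Σ p log₂ p ≈ 2.2653 bits.
Huffman merges: 19/500+97/1000→27/200; 113/1000+59/500→231/1000; 27/200+231/1000→183/500; 269/1000+73/200→317/500; 183/500+317/500→1. L = 1183/500 ≈ 2.3660.
Efficiency = H/L = 2.2653/2.3660 = 95.7%.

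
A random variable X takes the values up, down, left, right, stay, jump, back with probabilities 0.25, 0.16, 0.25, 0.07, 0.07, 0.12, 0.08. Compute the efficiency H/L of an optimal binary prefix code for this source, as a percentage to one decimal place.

Entropy H = −Σ p log₂ p ≈ 2.6187 bits.
Huffman merges: 7/100+7/100→7/50; 2/25+3/25→1/5; 7/50+4/25→3/10; 1/5+1/4→9/20; 1/4+3/10→11/20; 9/20+11/20→1. L = 66/25 ≈ 2.6400.
Efficiency = H/L = 2.6187/2.6400 = 99.2%.

99.2%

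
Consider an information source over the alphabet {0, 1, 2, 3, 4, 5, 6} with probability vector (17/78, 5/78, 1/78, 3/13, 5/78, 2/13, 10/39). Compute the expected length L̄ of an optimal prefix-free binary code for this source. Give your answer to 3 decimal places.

2.513 bits/symbol

Repeatedly combine the two least-probable nodes; the expected code length is the sum of the merged weights.
merge 1/78 + 5/78 → 1/13
merge 5/78 + 1/13 → 11/78
merge 11/78 + 2/13 → 23/78
merge 17/78 + 3/13 → 35/78
merge 10/39 + 23/78 → 43/78
merge 35/78 + 43/78 → 1
L = 1/13 + 11/78 + 23/78 + 35/78 + 43/78 + 1 = 98/39 ≈ 2.513 bits/symbol.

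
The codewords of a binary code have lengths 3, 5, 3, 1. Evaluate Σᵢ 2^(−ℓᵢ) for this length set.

With common denominator 2^5 = 32: Σ 2^(−ℓᵢ) = 4/32 + 1/32 + 4/32 + 16/32 = 25/32 = 0.78125.

0.78125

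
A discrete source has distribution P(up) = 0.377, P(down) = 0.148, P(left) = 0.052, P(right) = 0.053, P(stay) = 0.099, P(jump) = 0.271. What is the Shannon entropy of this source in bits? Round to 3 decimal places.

H = −Σ pᵢ log₂ pᵢ.
−0.377·log₂(0.377) = 0.5306
−0.148·log₂(0.148) = 0.4079
−0.052·log₂(0.052) = 0.2218
−0.053·log₂(0.053) = 0.2246
−0.099·log₂(0.099) = 0.3303
−0.271·log₂(0.271) = 0.5105
Sum ≈ 2.2257 → 2.226 bits.

2.226 bits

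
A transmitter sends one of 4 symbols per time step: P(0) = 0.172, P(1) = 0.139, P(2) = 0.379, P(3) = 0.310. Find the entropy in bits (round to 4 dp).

1.8868 bits

H = −Σ pᵢ log₂ pᵢ.
−0.172·log₂(0.172) = 0.4368
−0.139·log₂(0.139) = 0.3957
−0.379·log₂(0.379) = 0.5305
−0.310·log₂(0.310) = 0.5238
Sum ≈ 1.8868 → 1.8868 bits.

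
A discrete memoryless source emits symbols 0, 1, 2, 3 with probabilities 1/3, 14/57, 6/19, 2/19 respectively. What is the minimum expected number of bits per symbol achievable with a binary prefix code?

2 bits/symbol

Repeatedly combine the two least-probable nodes; the expected code length is the sum of the merged weights.
merge 2/19 + 14/57 → 20/57
merge 6/19 + 1/3 → 37/57
merge 20/57 + 37/57 → 1
L = 20/57 + 37/57 + 1 = 2 bits/symbol.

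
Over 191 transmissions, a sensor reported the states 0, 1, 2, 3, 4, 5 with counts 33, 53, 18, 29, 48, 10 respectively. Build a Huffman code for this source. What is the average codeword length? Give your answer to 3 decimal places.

2.445 bits/symbol

Probabilities are the counts divided by 191.
Repeatedly combine the two least-probable nodes; the expected code length is the sum of the merged weights.
merge 10/191 + 18/191 → 28/191
merge 28/191 + 29/191 → 57/191
merge 33/191 + 48/191 → 81/191
merge 53/191 + 57/191 → 110/191
merge 81/191 + 110/191 → 1
L = 28/191 + 57/191 + 81/191 + 110/191 + 1 = 467/191 ≈ 2.445 bits/symbol.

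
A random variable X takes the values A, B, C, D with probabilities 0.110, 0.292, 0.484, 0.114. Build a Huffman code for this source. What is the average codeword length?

1.74 bits/symbol

Repeatedly combine the two least-probable nodes; the expected code length is the sum of the merged weights.
merge 11/100 + 57/500 → 28/125
merge 28/125 + 73/250 → 129/250
merge 121/250 + 129/250 → 1
L = 28/125 + 129/250 + 1 = 87/50 = 1.74 bits/symbol.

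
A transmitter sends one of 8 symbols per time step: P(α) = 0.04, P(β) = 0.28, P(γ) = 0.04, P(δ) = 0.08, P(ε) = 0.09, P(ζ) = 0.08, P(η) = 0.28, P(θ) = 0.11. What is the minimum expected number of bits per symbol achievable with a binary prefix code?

2.68 bits/symbol

Repeatedly combine the two least-probable nodes; the expected code length is the sum of the merged weights.
merge 1/25 + 1/25 → 2/25
merge 2/25 + 2/25 → 4/25
merge 2/25 + 9/100 → 17/100
merge 11/100 + 4/25 → 27/100
merge 17/100 + 27/100 → 11/25
merge 7/25 + 7/25 → 14/25
merge 11/25 + 14/25 → 1
L = 2/25 + 4/25 + 17/100 + 27/100 + 11/25 + 14/25 + 1 = 67/25 = 2.68 bits/symbol.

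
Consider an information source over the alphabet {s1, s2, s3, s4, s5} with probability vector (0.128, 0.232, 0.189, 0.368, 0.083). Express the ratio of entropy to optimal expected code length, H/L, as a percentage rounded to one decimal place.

Entropy H = −Σ p log₂ p ≈ 2.1517 bits.
Huffman merges: 83/1000+16/125→211/1000; 189/1000+211/1000→2/5; 29/125+46/125→3/5; 2/5+3/5→1. L = 2211/1000 ≈ 2.2110.
Efficiency = H/L = 2.1517/2.2110 = 97.3%.

97.3%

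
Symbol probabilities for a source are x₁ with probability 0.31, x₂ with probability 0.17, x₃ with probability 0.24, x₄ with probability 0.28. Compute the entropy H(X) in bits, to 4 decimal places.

H = −Σ pᵢ log₂ pᵢ.
−0.31·log₂(0.31) = 0.5238
−0.17·log₂(0.17) = 0.4346
−0.24·log₂(0.24) = 0.4941
−0.28·log₂(0.28) = 0.5142
Sum ≈ 1.9667 → 1.9667 bits.

1.9667 bits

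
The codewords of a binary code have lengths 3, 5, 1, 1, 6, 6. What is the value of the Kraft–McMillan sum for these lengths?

1.1875

With common denominator 2^6 = 64: Σ 2^(−ℓᵢ) = 8/64 + 2/64 + 32/64 + 32/64 + 1/64 + 1/64 = 76/64 = 1.1875.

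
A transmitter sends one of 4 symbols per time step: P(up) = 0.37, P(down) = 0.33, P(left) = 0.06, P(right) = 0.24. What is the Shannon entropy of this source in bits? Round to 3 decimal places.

1.796 bits

H = −Σ pᵢ log₂ pᵢ.
−0.37·log₂(0.37) = 0.5307
−0.33·log₂(0.33) = 0.5278
−0.06·log₂(0.06) = 0.2435
−0.24·log₂(0.24) = 0.4941
Sum ≈ 1.7962 → 1.796 bits.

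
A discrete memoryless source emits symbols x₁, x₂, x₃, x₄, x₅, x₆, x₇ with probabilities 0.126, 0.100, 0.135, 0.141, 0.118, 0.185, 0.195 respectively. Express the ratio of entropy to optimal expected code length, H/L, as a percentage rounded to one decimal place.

Entropy H = −Σ p log₂ p ≈ 2.7713 bits.
Huffman merges: 1/10+59/500→109/500; 63/500+27/200→261/1000; 141/1000+37/200→163/500; 39/200+109/500→413/1000; 261/1000+163/500→587/1000; 413/1000+587/1000→1. L = 561/200 ≈ 2.8050.
Efficiency = H/L = 2.7713/2.8050 = 98.8%.

98.8%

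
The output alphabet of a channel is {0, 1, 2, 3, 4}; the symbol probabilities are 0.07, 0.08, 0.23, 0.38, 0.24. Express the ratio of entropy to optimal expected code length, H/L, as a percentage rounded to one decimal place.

96.4%

Entropy H = −Σ p log₂ p ≈ 2.0723 bits.
Huffman merges: 7/100+2/25→3/20; 3/20+23/100→19/50; 6/25+19/50→31/50; 19/50+31/50→1. L = 43/20 ≈ 2.1500.
Efficiency = H/L = 2.0723/2.1500 = 96.4%.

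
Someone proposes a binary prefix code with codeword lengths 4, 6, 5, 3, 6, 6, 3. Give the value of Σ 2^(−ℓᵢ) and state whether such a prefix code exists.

With common denominator 2^6 = 64: Σ 2^(−ℓᵢ) = 4/64 + 1/64 + 2/64 + 8/64 + 1/64 + 1/64 + 8/64 = 25/64 = 0.390625.
Kraft's inequality requires Σ ≤ 1; here Σ = 0.390625 ≤ 1, so such a prefix code exists.

0.390625; yes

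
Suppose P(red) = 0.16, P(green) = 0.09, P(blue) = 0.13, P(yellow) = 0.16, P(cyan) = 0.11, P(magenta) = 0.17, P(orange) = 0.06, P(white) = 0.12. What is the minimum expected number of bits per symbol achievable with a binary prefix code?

2.98 bits/symbol

Repeatedly combine the two least-probable nodes; the expected code length is the sum of the merged weights.
merge 3/50 + 9/100 → 3/20
merge 11/100 + 3/25 → 23/100
merge 13/100 + 3/20 → 7/25
merge 4/25 + 4/25 → 8/25
merge 17/100 + 23/100 → 2/5
merge 7/25 + 8/25 → 3/5
merge 2/5 + 3/5 → 1
L = 3/20 + 23/100 + 7/25 + 8/25 + 2/5 + 3/5 + 1 = 149/50 = 2.98 bits/symbol.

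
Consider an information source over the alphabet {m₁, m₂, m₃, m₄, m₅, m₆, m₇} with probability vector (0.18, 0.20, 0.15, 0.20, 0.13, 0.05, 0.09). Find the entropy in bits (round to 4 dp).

2.6960 bits

H = −Σ pᵢ log₂ pᵢ.
−0.18·log₂(0.18) = 0.4453
−0.20·log₂(0.20) = 0.4644
−0.15·log₂(0.15) = 0.4105
−0.20·log₂(0.20) = 0.4644
−0.13·log₂(0.13) = 0.3826
−0.05·log₂(0.05) = 0.2161
−0.09·log₂(0.09) = 0.3127
Sum ≈ 2.6960 → 2.6960 bits.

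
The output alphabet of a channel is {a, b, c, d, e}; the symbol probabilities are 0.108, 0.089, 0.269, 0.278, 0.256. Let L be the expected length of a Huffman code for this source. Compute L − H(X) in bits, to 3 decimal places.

0.013 bits

Entropy H = −Σ p log₂ p ≈ 2.1836 bits.
Huffman merges: 89/1000+27/250→197/1000; 197/1000+32/125→453/1000; 269/1000+139/500→547/1000; 453/1000+547/1000→1. L = 2197/1000 ≈ 2.1970.
L − H = 2.1970 − 2.1836 = 0.013 bits.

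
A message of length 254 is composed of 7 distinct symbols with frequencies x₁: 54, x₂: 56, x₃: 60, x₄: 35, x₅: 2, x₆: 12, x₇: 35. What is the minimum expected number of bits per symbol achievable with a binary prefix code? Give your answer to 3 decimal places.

Probabilities are the counts divided by 254.
Repeatedly combine the two least-probable nodes; the expected code length is the sum of the merged weights.
merge 1/127 + 6/127 → 7/127
merge 7/127 + 35/254 → 49/254
merge 35/254 + 49/254 → 42/127
merge 27/127 + 28/127 → 55/127
merge 30/127 + 42/127 → 72/127
merge 55/127 + 72/127 → 1
L = 7/127 + 49/254 + 42/127 + 55/127 + 72/127 + 1 = 655/254 ≈ 2.579 bits/symbol.

2.579 bits/symbol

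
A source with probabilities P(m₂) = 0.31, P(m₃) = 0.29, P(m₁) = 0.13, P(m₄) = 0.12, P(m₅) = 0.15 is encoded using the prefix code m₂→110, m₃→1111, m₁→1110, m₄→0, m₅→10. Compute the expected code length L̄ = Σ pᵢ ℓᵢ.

3.03 bits/symbol

L̄ = Σ pᵢ·ℓᵢ = 0.31·3 + 0.29·4 + 0.13·4 + 0.12·1 + 0.15·2 = 3.03 bits/symbol.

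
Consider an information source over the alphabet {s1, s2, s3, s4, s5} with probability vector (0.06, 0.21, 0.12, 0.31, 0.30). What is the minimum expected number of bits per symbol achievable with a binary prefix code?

2.18 bits/symbol

Repeatedly combine the two least-probable nodes; the expected code length is the sum of the merged weights.
merge 3/50 + 3/25 → 9/50
merge 9/50 + 21/100 → 39/100
merge 3/10 + 31/100 → 61/100
merge 39/100 + 61/100 → 1
L = 9/50 + 39/100 + 61/100 + 1 = 109/50 = 2.18 bits/symbol.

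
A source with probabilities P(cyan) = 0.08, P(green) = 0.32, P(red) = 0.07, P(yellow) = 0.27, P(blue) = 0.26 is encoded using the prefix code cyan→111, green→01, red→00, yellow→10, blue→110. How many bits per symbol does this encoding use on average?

2.34 bits/symbol

L̄ = Σ pᵢ·ℓᵢ = 0.08·3 + 0.32·2 + 0.07·2 + 0.27·2 + 0.26·3 = 2.34 bits/symbol.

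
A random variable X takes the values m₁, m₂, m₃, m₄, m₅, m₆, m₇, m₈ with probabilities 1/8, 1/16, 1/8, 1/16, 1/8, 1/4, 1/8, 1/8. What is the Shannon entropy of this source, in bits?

2.875 bits

Each probability is a power of 1/2, so log₂(1/p) is an integer.
H = Σ p·log₂(1/p) = 1/8·3 + 1/16·4 + 1/8·3 + 1/16·4 + 1/8·3 + 1/4·2 + 1/8·3 + 1/8·3 = 2.875 bits.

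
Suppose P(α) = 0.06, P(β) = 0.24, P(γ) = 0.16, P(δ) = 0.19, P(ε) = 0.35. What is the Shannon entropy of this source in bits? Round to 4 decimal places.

2.1460 bits

H = −Σ pᵢ log₂ pᵢ.
−0.06·log₂(0.06) = 0.2435
−0.24·log₂(0.24) = 0.4941
−0.16·log₂(0.16) = 0.4230
−0.19·log₂(0.19) = 0.4552
−0.35·log₂(0.35) = 0.5301
Sum ≈ 2.1460 → 2.1460 bits.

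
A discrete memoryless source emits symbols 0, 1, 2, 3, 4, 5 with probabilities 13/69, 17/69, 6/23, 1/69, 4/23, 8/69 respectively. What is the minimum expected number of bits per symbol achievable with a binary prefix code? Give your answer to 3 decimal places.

Repeatedly combine the two least-probable nodes; the expected code length is the sum of the merged weights.
merge 1/69 + 8/69 → 3/23
merge 3/23 + 4/23 → 7/23
merge 13/69 + 17/69 → 10/23
merge 6/23 + 7/23 → 13/23
merge 10/23 + 13/23 → 1
L = 3/23 + 7/23 + 10/23 + 13/23 + 1 = 56/23 ≈ 2.435 bits/symbol.

2.435 bits/symbol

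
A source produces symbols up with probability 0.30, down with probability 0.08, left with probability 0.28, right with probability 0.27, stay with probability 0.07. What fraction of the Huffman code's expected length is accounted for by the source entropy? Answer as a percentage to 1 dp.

97.9%

Entropy H = −Σ p log₂ p ≈ 2.1054 bits.
Huffman merges: 7/100+2/25→3/20; 3/20+27/100→21/50; 7/25+3/10→29/50; 21/50+29/50→1. L = 43/20 ≈ 2.1500.
Efficiency = H/L = 2.1054/2.1500 = 97.9%.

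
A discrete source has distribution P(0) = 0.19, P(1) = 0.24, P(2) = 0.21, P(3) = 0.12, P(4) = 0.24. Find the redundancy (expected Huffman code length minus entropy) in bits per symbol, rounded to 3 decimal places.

0.027 bits

Entropy H = −Σ p log₂ p ≈ 2.2834 bits.
Huffman merges: 3/25+19/100→31/100; 21/100+6/25→9/20; 6/25+31/100→11/20; 9/20+11/20→1. L = 231/100 ≈ 2.3100.
L − H = 2.3100 − 2.2834 = 0.027 bits.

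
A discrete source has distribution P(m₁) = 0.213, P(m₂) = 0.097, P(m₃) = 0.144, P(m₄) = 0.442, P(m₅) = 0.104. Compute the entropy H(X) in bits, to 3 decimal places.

2.065 bits

H = −Σ pᵢ log₂ pᵢ.
−0.213·log₂(0.213) = 0.4752
−0.097·log₂(0.097) = 0.3265
−0.144·log₂(0.144) = 0.4026
−0.442·log₂(0.442) = 0.5206
−0.104·log₂(0.104) = 0.3396
Sum ≈ 2.0645 → 2.065 bits.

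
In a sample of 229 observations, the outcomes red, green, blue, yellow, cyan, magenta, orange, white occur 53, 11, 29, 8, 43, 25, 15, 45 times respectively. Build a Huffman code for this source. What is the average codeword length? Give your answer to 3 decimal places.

2.803 bits/symbol

Probabilities are the counts divided by 229.
Repeatedly combine the two least-probable nodes; the expected code length is the sum of the merged weights.
merge 8/229 + 11/229 → 19/229
merge 15/229 + 19/229 → 34/229
merge 25/229 + 29/229 → 54/229
merge 34/229 + 43/229 → 77/229
merge 45/229 + 53/229 → 98/229
merge 54/229 + 77/229 → 131/229
merge 98/229 + 131/229 → 1
L = 19/229 + 34/229 + 54/229 + 77/229 + 98/229 + 131/229 + 1 = 642/229 ≈ 2.803 bits/symbol.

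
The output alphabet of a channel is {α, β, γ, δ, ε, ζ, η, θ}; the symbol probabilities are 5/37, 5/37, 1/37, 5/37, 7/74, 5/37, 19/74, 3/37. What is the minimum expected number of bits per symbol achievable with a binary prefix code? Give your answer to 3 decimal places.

Repeatedly combine the two least-probable nodes; the expected code length is the sum of the merged weights.
merge 1/37 + 3/37 → 4/37
merge 7/74 + 4/37 → 15/74
merge 5/37 + 5/37 → 10/37
merge 5/37 + 5/37 → 10/37
merge 15/74 + 19/74 → 17/37
merge 10/37 + 10/37 → 20/37
merge 17/37 + 20/37 → 1
L = 4/37 + 15/74 + 10/37 + 10/37 + 17/37 + 20/37 + 1 = 211/74 ≈ 2.851 bits/symbol.

2.851 bits/symbol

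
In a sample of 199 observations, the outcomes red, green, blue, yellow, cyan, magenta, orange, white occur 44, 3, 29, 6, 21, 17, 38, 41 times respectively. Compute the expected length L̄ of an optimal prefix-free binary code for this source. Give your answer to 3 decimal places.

2.749 bits/symbol

Probabilities are the counts divided by 199.
Repeatedly combine the two least-probable nodes; the expected code length is the sum of the merged weights.
merge 3/199 + 6/199 → 9/199
merge 9/199 + 17/199 → 26/199
merge 21/199 + 26/199 → 47/199
merge 29/199 + 38/199 → 67/199
merge 41/199 + 44/199 → 85/199
merge 47/199 + 67/199 → 114/199
merge 85/199 + 114/199 → 1
L = 9/199 + 26/199 + 47/199 + 67/199 + 85/199 + 114/199 + 1 = 547/199 ≈ 2.749 bits/symbol.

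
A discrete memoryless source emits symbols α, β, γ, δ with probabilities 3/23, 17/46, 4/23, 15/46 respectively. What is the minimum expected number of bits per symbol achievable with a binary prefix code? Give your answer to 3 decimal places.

1.935 bits/symbol

Repeatedly combine the two least-probable nodes; the expected code length is the sum of the merged weights.
merge 3/23 + 4/23 → 7/23
merge 7/23 + 15/46 → 29/46
merge 17/46 + 29/46 → 1
L = 7/23 + 29/46 + 1 = 89/46 ≈ 1.935 bits/symbol.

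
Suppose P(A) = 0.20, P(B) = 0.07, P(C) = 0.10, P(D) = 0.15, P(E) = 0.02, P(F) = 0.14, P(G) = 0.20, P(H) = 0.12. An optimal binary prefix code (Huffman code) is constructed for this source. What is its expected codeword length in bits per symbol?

2.88 bits/symbol

Repeatedly combine the two least-probable nodes; the expected code length is the sum of the merged weights.
merge 1/50 + 7/100 → 9/100
merge 9/100 + 1/10 → 19/100
merge 3/25 + 7/50 → 13/50
merge 3/20 + 19/100 → 17/50
merge 1/5 + 1/5 → 2/5
merge 13/50 + 17/50 → 3/5
merge 2/5 + 3/5 → 1
L = 9/100 + 19/100 + 13/50 + 17/50 + 2/5 + 3/5 + 1 = 72/25 = 2.88 bits/symbol.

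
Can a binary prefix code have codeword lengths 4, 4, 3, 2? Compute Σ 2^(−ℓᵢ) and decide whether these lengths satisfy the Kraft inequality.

With common denominator 2^4 = 16: Σ 2^(−ℓᵢ) = 1/16 + 1/16 + 2/16 + 4/16 = 8/16 = 0.5.
Kraft's inequality requires Σ ≤ 1; here Σ = 0.5 ≤ 1, so such a prefix code exists.

0.5; yes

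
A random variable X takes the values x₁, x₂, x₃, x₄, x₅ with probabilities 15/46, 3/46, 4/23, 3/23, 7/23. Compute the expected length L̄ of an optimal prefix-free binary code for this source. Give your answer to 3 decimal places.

2.196 bits/symbol

Repeatedly combine the two least-probable nodes; the expected code length is the sum of the merged weights.
merge 3/46 + 3/23 → 9/46
merge 4/23 + 9/46 → 17/46
merge 7/23 + 15/46 → 29/46
merge 17/46 + 29/46 → 1
L = 9/46 + 17/46 + 29/46 + 1 = 101/46 ≈ 2.196 bits/symbol.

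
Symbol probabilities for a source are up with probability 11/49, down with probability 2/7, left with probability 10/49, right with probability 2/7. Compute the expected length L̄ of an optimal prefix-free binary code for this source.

2 bits/symbol

Repeatedly combine the two least-probable nodes; the expected code length is the sum of the merged weights.
merge 10/49 + 11/49 → 3/7
merge 2/7 + 2/7 → 4/7
merge 3/7 + 4/7 → 1
L = 3/7 + 4/7 + 1 = 2 bits/symbol.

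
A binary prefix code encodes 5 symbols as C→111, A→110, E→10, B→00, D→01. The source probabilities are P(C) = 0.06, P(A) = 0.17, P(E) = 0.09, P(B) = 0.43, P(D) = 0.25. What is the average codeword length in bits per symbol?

2.23 bits/symbol

L̄ = Σ pᵢ·ℓᵢ = 0.06·3 + 0.17·3 + 0.09·2 + 0.43·2 + 0.25·2 = 2.23 bits/symbol.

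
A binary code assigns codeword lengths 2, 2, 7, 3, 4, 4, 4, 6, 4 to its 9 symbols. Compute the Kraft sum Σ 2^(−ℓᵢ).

With common denominator 2^7 = 128: Σ 2^(−ℓᵢ) = 32/128 + 32/128 + 1/128 + 16/128 + 8/128 + 8/128 + 8/128 + 2/128 + 8/128 = 115/128 = 0.8984375.

0.8984375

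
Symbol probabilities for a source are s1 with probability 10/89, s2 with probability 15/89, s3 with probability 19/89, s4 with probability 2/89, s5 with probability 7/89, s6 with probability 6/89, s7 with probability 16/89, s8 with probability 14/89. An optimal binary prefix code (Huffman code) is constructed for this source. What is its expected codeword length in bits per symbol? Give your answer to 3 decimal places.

Repeatedly combine the two least-probable nodes; the expected code length is the sum of the merged weights.
merge 2/89 + 6/89 → 8/89
merge 7/89 + 8/89 → 15/89
merge 10/89 + 14/89 → 24/89
merge 15/89 + 15/89 → 30/89
merge 16/89 + 19/89 → 35/89
merge 24/89 + 30/89 → 54/89
merge 35/89 + 54/89 → 1
L = 8/89 + 15/89 + 24/89 + 30/89 + 35/89 + 54/89 + 1 = 255/89 ≈ 2.865 bits/symbol.

2.865 bits/symbol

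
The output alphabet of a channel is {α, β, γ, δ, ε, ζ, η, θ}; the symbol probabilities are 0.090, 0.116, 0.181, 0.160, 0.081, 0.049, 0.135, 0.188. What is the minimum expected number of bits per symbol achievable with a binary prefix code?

2.942 bits/symbol

Repeatedly combine the two least-probable nodes; the expected code length is the sum of the merged weights.
merge 49/1000 + 81/1000 → 13/100
merge 9/100 + 29/250 → 103/500
merge 13/100 + 27/200 → 53/200
merge 4/25 + 181/1000 → 341/1000
merge 47/250 + 103/500 → 197/500
merge 53/200 + 341/1000 → 303/500
merge 197/500 + 303/500 → 1
L = 13/100 + 103/500 + 53/200 + 341/1000 + 197/500 + 303/500 + 1 = 1471/500 = 2.942 bits/symbol.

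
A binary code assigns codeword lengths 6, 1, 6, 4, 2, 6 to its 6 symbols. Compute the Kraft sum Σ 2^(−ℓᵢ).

With common denominator 2^6 = 64: Σ 2^(−ℓᵢ) = 1/64 + 32/64 + 1/64 + 4/64 + 16/64 + 1/64 = 55/64 = 0.859375.

0.859375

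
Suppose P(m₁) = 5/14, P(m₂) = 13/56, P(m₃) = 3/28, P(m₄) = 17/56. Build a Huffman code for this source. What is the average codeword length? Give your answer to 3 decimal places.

Repeatedly combine the two least-probable nodes; the expected code length is the sum of the merged weights.
merge 3/28 + 13/56 → 19/56
merge 17/56 + 19/56 → 9/14
merge 5/14 + 9/14 → 1
L = 19/56 + 9/14 + 1 = 111/56 ≈ 1.982 bits/symbol.

1.982 bits/symbol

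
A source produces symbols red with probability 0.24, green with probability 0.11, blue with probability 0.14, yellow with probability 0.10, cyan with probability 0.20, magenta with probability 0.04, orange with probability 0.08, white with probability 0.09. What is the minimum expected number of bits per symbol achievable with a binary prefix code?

2.87 bits/symbol

Repeatedly combine the two least-probable nodes; the expected code length is the sum of the merged weights.
merge 1/25 + 2/25 → 3/25
merge 9/100 + 1/10 → 19/100
merge 11/100 + 3/25 → 23/100
merge 7/50 + 19/100 → 33/100
merge 1/5 + 23/100 → 43/100
merge 6/25 + 33/100 → 57/100
merge 43/100 + 57/100 → 1
L = 3/25 + 19/100 + 23/100 + 33/100 + 43/100 + 57/100 + 1 = 287/100 = 2.87 bits/symbol.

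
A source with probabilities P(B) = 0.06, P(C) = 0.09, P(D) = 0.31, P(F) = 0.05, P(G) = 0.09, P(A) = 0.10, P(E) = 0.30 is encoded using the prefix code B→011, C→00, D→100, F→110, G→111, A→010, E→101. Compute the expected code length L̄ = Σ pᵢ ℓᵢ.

2.91 bits/symbol

L̄ = Σ pᵢ·ℓᵢ = 0.06·3 + 0.09·2 + 0.31·3 + 0.05·3 + 0.09·3 + 0.10·3 + 0.30·3 = 2.91 bits/symbol.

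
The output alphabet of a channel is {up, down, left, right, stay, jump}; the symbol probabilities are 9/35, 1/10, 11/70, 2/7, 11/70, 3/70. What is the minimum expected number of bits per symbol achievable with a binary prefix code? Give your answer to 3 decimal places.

2.443 bits/symbol

Repeatedly combine the two least-probable nodes; the expected code length is the sum of the merged weights.
merge 3/70 + 1/10 → 1/7
merge 1/7 + 11/70 → 3/10
merge 11/70 + 9/35 → 29/70
merge 2/7 + 3/10 → 41/70
merge 29/70 + 41/70 → 1
L = 1/7 + 3/10 + 29/70 + 41/70 + 1 = 171/70 ≈ 2.443 bits/symbol.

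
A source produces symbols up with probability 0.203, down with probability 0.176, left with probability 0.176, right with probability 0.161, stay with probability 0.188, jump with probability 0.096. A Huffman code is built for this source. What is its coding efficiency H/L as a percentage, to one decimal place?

97.8%

Entropy H = −Σ p log₂ p ≈ 2.5513 bits.
Huffman merges: 12/125+161/1000→257/1000; 22/125+22/125→44/125; 47/250+203/1000→391/1000; 257/1000+44/125→609/1000; 391/1000+609/1000→1. L = 2609/1000 ≈ 2.6090.
Efficiency = H/L = 2.5513/2.6090 = 97.8%.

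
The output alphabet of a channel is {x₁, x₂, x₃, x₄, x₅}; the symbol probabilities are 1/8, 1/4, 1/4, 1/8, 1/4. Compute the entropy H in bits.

Each probability is a power of 1/2, so log₂(1/p) is an integer.
H = Σ p·log₂(1/p) = 1/8·3 + 1/4·2 + 1/4·2 + 1/8·3 + 1/4·2 = 2.25 bits.

2.25 bits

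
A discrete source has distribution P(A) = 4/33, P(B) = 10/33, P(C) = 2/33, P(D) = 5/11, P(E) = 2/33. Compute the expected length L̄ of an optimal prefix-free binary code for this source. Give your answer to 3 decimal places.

1.909 bits/symbol

Repeatedly combine the two least-probable nodes; the expected code length is the sum of the merged weights.
merge 2/33 + 2/33 → 4/33
merge 4/33 + 4/33 → 8/33
merge 8/33 + 10/33 → 6/11
merge 5/11 + 6/11 → 1
L = 4/33 + 8/33 + 6/11 + 1 = 21/11 ≈ 1.909 bits/symbol.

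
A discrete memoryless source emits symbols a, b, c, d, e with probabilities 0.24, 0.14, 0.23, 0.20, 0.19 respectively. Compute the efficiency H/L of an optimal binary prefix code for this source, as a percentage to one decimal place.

98.6%

Entropy H = −Σ p log₂ p ≈ 2.2985 bits.
Huffman merges: 7/50+19/100→33/100; 1/5+23/100→43/100; 6/25+33/100→57/100; 43/100+57/100→1. L = 233/100 ≈ 2.3300.
Efficiency = H/L = 2.2985/2.3300 = 98.6%.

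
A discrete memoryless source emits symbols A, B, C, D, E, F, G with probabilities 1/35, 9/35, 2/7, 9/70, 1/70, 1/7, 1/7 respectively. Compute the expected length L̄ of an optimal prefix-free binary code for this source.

Repeatedly combine the two least-probable nodes; the expected code length is the sum of the merged weights.
merge 1/70 + 1/35 → 3/70
merge 3/70 + 9/70 → 6/35
merge 1/7 + 1/7 → 2/7
merge 6/35 + 9/35 → 3/7
merge 2/7 + 2/7 → 4/7
merge 3/7 + 4/7 → 1
L = 3/70 + 6/35 + 2/7 + 3/7 + 4/7 + 1 = 5/2 = 2.5 bits/symbol.

2.5 bits/symbol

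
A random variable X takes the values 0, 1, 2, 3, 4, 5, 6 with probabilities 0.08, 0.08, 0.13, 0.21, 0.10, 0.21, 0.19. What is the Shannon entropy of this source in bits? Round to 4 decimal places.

H = −Σ pᵢ log₂ pᵢ.
−0.08·log₂(0.08) = 0.2915
−0.08·log₂(0.08) = 0.2915
−0.13·log₂(0.13) = 0.3826
−0.21·log₂(0.21) = 0.4728
−0.10·log₂(0.10) = 0.3322
−0.21·log₂(0.21) = 0.4728
−0.19·log₂(0.19) = 0.4552
Sum ≈ 2.6987 → 2.6987 bits.

2.6987 bits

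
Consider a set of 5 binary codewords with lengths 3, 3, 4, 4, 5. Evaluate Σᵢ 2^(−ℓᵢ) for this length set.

With common denominator 2^5 = 32: Σ 2^(−ℓᵢ) = 4/32 + 4/32 + 2/32 + 2/32 + 1/32 = 13/32 = 0.40625.

0.40625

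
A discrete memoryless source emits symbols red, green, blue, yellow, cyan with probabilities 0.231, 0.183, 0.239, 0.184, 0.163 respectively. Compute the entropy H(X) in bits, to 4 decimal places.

2.3062 bits

H = −Σ pᵢ log₂ pᵢ.
−0.231·log₂(0.231) = 0.4883
−0.183·log₂(0.183) = 0.4484
−0.239·log₂(0.239) = 0.4935
−0.184·log₂(0.184) = 0.4494
−0.163·log₂(0.163) = 0.4266
Sum ≈ 2.3062 → 2.3062 bits.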